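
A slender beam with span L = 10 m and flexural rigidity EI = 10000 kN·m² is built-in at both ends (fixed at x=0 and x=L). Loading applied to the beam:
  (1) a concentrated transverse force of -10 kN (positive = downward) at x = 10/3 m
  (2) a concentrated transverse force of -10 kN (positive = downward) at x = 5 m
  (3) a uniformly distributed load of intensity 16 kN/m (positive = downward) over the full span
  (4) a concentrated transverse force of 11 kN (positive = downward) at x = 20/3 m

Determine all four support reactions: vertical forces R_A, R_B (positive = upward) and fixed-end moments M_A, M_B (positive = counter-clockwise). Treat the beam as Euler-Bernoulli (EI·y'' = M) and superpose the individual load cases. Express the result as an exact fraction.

Load 1 — point force P=-10 kN at a=10/3 m (b=L-a=20/3):
  R_A = Pb²(3a+b)/L³ = (-10)·(20/3)²·(3·(10/3)+(20/3))/10³ = -200/27 kN
  M_A = Pab²/L² = (-10)·(10/3)·(20/3)²/10² = -400/27 kN·m
  R_B = Pa²(a+3b)/L³ = (-10)·(10/3)²·((10/3)+3·(20/3))/10³ = -70/27 kN
  M_B = -Pa²b/L² = -(-10)·(10/3)²·(20/3)/10² = 200/27 kN·m
Load 2 — point force P=-10 kN at a=5 m (b=L-a=5):
  R_A = Pb²(3a+b)/L³ = (-10)·5²·(3·5+5)/10³ = -5 kN
  M_A = Pab²/L² = (-10)·5·5²/10² = -25/2 kN·m
  R_B = Pa²(a+3b)/L³ = (-10)·5²·(5+3·5)/10³ = -5 kN
  M_B = -Pa²b/L² = -(-10)·5²·5/10² = 25/2 kN·m
Load 3 — uniform load w=16 kN/m over full span:
  R_A = wL/2 = 16·10/2 = 80 kN
  M_A = wL²/12 = 16·10²/12 = 400/3 kN·m
  R_B = wL/2 = 16·10/2 = 80 kN
  M_B = -wL²/12 = -16·10²/12 = -400/3 kN·m
Load 4 — point force P=11 kN at a=20/3 m (b=L-a=10/3):
  R_A = Pb²(3a+b)/L³ = 11·(10/3)²·(3·(20/3)+(10/3))/10³ = 77/27 kN
  M_A = Pab²/L² = 11·(20/3)·(10/3)²/10² = 220/27 kN·m
  R_B = Pa²(a+3b)/L³ = 11·(20/3)²·((20/3)+3·(10/3))/10³ = 220/27 kN
  M_B = -Pa²b/L² = -11·(20/3)²·(10/3)/10² = -440/27 kN·m
Superposition: R_A = 634/9 kN, M_A = 685/6 kN·m, R_B = 725/9 kN, M_B = -2335/18 kN·m

R_A = 634/9 kN, M_A = 685/6 kN·m, R_B = 725/9 kN, M_B = -2335/18 kN·m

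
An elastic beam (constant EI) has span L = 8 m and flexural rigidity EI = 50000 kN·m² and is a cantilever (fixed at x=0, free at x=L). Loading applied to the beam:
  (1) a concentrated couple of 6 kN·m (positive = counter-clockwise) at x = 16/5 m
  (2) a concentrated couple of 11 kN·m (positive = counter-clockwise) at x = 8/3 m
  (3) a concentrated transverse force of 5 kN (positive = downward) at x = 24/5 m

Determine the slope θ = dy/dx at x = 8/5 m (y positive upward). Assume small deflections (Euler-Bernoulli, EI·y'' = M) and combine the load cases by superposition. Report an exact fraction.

θ(8/5) = -3/31250 rad

Load 1 — applied couple M₀=6 kN·m at a=16/5 m (b=L-a=24/5):
  θ_1 = M₀x/EI  [x≤a] = 6·(8/5)/50000 = 3/15625 rad
Load 2 — applied couple M₀=11 kN·m at a=8/3 m (b=L-a=16/3):
  θ_2 = M₀x/EI  [x≤a] = 11·(8/5)/50000 = 11/31250 rad
Load 3 — point force P=5 kN at a=24/5 m (b=L-a=16/5):
  θ_3 = -Px(2a-x)/(2EI)  [x≤a] = -5·(8/5)·(2·(24/5)-(8/5))/(2·50000) = -2/3125 rad
Superposition: θ = Σ θ_i = -3/31250 rad ≈ -0.000096 rad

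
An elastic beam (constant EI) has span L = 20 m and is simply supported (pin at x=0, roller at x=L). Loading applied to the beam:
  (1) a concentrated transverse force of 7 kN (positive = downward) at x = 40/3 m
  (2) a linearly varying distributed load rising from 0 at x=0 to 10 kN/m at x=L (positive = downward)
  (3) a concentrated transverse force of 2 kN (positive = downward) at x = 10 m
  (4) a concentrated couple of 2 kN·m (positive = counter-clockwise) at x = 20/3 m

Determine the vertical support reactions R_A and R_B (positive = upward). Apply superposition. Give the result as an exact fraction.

R_A = 1103/30 kN, R_B = 2167/30 kN

Load 1 — point force P=7 kN at a=40/3 m (b=L-a=20/3):
  R_A = Pb/L = 7·(20/3)/20 = 7/3 kN
  R_B = Pa/L = 7·(40/3)/20 = 14/3 kN
Load 2 — triangular load w₀=10 kN/m (0→w₀ over full span):
  R_A = w₀L/6 = 10·20/6 = 100/3 kN
  R_B = w₀L/3 = 10·20/3 = 200/3 kN
Load 3 — point force P=2 kN at a=10 m (b=L-a=10):
  R_A = Pb/L = 2·10/20 = 1 kN
  R_B = Pa/L = 2·10/20 = 1 kN
Load 4 — applied couple M₀=2 kN·m at a=20/3 m (b=L-a=40/3):
  R_A = M₀/L = 2/20 = 1/10 kN
  R_B = -M₀/L = -2/20 = -1/10 kN
Superposition: R_A = 1103/30 kN, R_B = 2167/30 kN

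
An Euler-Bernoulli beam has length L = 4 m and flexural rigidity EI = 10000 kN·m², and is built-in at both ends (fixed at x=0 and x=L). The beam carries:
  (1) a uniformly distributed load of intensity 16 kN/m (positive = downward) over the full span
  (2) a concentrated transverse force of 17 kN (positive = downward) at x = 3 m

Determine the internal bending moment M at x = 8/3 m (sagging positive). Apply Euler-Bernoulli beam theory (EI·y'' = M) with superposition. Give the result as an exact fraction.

M(8/3) = 1585/144 kN·m

Load 1 — uniform load w=16 kN/m over full span:
  M_1 = wLx/2 - wL²/12 - wx²/2 = 16·4·(8/3)/2 - 16·4²/12 - 16·(8/3)²/2 = 64/9 kN·m
Load 2 — point force P=17 kN at a=3 m (b=L-a=1):
  M_2 = Pb²(3a+b)x/L³ - Pab²/L²  [x≤a] = 17·1²·(3·3+1)·(8/3)/4³ - 17·3·1²/4² = 187/48 kN·m
Superposition: M = Σ M_i = 1585/144 kN·m ≈ 11.006944 kN·m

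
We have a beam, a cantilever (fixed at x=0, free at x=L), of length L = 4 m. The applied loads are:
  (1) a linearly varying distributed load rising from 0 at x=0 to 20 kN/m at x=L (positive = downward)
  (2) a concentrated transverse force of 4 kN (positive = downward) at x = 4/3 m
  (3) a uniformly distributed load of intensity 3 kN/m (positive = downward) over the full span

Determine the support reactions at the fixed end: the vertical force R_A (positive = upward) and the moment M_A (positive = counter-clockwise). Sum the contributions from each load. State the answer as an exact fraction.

R_A = 56 kN, M_A = 136 kN·m

Load 1 — triangular load w₀=20 kN/m (0→w₀ over full span):
  R_A = w₀L/2 = 20·4/2 = 40 kN
  M_A = w₀L²/3 = 20·4²/3 = 320/3 kN·m
Load 2 — point force P=4 kN at a=4/3 m (b=L-a=8/3):
  R_A = P = 4 kN
  M_A = Pa = 4·(4/3) = 16/3 kN·m
Load 3 — uniform load w=3 kN/m over full span:
  R_A = wL = 3·4 = 12 kN
  M_A = wL²/2 = 3·4²/2 = 24 kN·m
Superposition: R_A = 56 kN, M_A = 136 kN·m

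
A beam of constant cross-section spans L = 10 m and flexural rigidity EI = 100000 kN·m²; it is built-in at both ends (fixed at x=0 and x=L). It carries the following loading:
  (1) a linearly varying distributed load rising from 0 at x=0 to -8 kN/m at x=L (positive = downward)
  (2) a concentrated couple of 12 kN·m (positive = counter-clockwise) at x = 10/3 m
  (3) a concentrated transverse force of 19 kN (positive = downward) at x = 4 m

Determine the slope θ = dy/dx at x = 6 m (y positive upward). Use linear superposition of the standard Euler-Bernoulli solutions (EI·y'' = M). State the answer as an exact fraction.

Load 1 — triangular load w₀=-8 kN/m (0→w₀ over full span):
  θ_1 = -w₀(2x(L-x)(L-2x)(x+2L)+x²(L-x)²)/(120LEI) = -(-8)·(2·6·(10-6)·(10-2·6)·(6+2·10)+6²·(10-6)²)/(120·10·100000) = -2/15625 rad
Load 2 — applied couple M₀=12 kN·m at a=10/3 m (b=L-a=20/3):
  θ_2 = (R_Ax²/2 - M_Ax - M₀(x-a))/EI  [x>a] with R_A=8/5, M_A=0 = ((8/5)·6²/2 - 0·6 - 12·(6-(10/3)))/100000 = -1/31250 rad
Load 3 — point force P=19 kN at a=4 m (b=L-a=6):
  θ_3 = Pa²(L-x)(2bL-(3b+a)(L-x))/(2L³EI)  [x>a] = 19·4²·(10-6)·(2·6·10-(3·6+4)·(10-6))/(2·10³·100000) = 76/390625 rad
Superposition: θ = Σ θ_i = 27/781250 rad ≈ 0.000035 rad

θ(6) = 27/781250 rad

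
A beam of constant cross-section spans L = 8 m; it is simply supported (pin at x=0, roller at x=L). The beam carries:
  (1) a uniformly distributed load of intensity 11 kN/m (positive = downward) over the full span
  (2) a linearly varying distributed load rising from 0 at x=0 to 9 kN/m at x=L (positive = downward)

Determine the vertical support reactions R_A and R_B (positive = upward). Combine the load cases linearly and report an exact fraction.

R_A = 56 kN, R_B = 68 kN

Load 1 — uniform load w=11 kN/m over full span:
  R_A = wL/2 = 11·8/2 = 44 kN
  R_B = wL/2 = 11·8/2 = 44 kN
Load 2 — triangular load w₀=9 kN/m (0→w₀ over full span):
  R_A = w₀L/6 = 9·8/6 = 12 kN
  R_B = w₀L/3 = 9·8/3 = 24 kN
Superposition: R_A = 56 kN, R_B = 68 kN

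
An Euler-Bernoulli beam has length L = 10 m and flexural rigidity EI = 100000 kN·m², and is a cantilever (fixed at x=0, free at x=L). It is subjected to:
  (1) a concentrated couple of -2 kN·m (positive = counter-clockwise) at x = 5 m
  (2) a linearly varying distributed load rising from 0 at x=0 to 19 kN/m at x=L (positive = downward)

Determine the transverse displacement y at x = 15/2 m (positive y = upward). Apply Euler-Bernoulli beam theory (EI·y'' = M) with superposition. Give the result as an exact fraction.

y(15/2) = -236719/2048000 m

Load 1 — applied couple M₀=-2 kN·m at a=5 m (b=L-a=5):
  y_1 = M₀a(2x-a)/(2EI)  [x>a] = (-2)·5·(2·(15/2)-5)/(2·100000) = -1/2000 m
Load 2 — triangular load w₀=19 kN/m (0→w₀ over full span):
  y_2 = (w₀Lx³/12-w₀L²x²/6-w₀x⁵/(120L))/EI = (19·10·(15/2)³/12-19·10²·(15/2)²/6-19·(15/2)⁵/(120·10))/100000 = -47139/409600 m
Superposition: y = Σ y_i = -236719/2048000 m ≈ -0.115585 m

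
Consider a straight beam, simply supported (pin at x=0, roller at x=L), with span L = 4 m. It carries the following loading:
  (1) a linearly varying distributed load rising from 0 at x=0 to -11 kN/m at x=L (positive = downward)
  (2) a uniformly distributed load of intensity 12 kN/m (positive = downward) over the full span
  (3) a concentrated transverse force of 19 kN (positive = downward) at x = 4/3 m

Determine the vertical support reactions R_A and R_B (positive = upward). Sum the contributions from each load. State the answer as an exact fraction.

Load 1 — triangular load w₀=-11 kN/m (0→w₀ over full span):
  R_A = w₀L/6 = (-11)·4/6 = -22/3 kN
  R_B = w₀L/3 = (-11)·4/3 = -44/3 kN
Load 2 — uniform load w=12 kN/m over full span:
  R_A = wL/2 = 12·4/2 = 24 kN
  R_B = wL/2 = 12·4/2 = 24 kN
Load 3 — point force P=19 kN at a=4/3 m (b=L-a=8/3):
  R_A = Pb/L = 19·(8/3)/4 = 38/3 kN
  R_B = Pa/L = 19·(4/3)/4 = 19/3 kN
Superposition: R_A = 88/3 kN, R_B = 47/3 kN

R_A = 88/3 kN, R_B = 47/3 kN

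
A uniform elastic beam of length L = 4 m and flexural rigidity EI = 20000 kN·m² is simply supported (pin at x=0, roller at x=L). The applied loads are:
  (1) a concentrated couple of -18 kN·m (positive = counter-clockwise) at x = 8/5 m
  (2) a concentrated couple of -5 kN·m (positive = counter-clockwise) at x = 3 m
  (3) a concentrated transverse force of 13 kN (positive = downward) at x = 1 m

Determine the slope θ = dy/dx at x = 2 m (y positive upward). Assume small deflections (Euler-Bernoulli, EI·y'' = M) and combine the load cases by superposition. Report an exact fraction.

Load 1 — applied couple M₀=-18 kN·m at a=8/5 m (b=L-a=12/5):
  θ_1 = (M₀x²/(2L)-M₀(x-a)+C₁)/EI  [x>a] with C₁=M₀(3b²-L²)/(6L)=-24/25 = ((-18)·2²/(2·4)-(-18)·(2-(8/5))+(-24/25))/20000 = -69/500000 rad
Load 2 — applied couple M₀=-5 kN·m at a=3 m (b=L-a=1):
  θ_2 = (M₀x²/(2L)+C₁)/EI  [x≤a] with C₁=M₀(3b²-L²)/(6L)=65/24 = ((-5)·2²/(2·4)+(65/24))/20000 = 1/96000 rad
Load 3 — point force P=13 kN at a=1 m (b=L-a=3):
  θ_3 = -Pa(2L²-6Lx+3x²+a²)/(6LEI)  [x>a] = -13·1·(2·4²-6·4·2+3·2²+1²)/(6·4·20000) = 13/160000 rad
Superposition: θ = Σ θ_i = -139/3000000 rad ≈ -0.000046 rad

θ(2) = -139/3000000 rad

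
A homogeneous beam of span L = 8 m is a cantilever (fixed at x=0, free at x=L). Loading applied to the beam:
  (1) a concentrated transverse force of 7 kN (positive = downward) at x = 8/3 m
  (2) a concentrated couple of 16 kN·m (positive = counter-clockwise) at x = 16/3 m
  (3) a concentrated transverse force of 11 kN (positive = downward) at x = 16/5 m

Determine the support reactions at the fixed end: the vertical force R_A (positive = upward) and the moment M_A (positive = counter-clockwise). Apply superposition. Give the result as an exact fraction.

Load 1 — point force P=7 kN at a=8/3 m (b=L-a=16/3):
  R_A = P = 7 kN
  M_A = Pa = 7·(8/3) = 56/3 kN·m
Load 2 — applied couple M₀=16 kN·m at a=16/3 m (b=L-a=8/3):
  R_A = 0 kN
  M_A = -M₀ = -16 kN·m
Load 3 — point force P=11 kN at a=16/5 m (b=L-a=24/5):
  R_A = P = 11 kN
  M_A = Pa = 11·(16/5) = 176/5 kN·m
Superposition: R_A = 18 kN, M_A = 568/15 kN·m

R_A = 18 kN, M_A = 568/15 kN·m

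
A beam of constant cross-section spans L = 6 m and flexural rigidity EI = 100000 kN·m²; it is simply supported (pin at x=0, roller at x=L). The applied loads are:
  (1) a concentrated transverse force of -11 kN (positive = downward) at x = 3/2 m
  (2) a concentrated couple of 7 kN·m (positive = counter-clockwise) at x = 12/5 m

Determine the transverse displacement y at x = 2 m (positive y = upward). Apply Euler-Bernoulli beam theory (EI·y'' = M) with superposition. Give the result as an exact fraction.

Load 1 — point force P=-11 kN at a=3/2 m (b=L-a=9/2):
  y_1 = -Pa(L-x)(2Lx-a²-x²)/(6LEI)  [x>a] = -(-11)·(3/2)·(6-2)·(2·6·2-(3/2)²-2²)/(6·6·100000) = 781/2400000 m
Load 2 — applied couple M₀=7 kN·m at a=12/5 m (b=L-a=18/5):
  y_2 = (M₀x³/(6L)+C₁x)/EI  [x≤a] with C₁=M₀(3b²-L²)/(6L)=14/25 = (7·2³/(6·6)+(14/25)·2)/100000 = 301/11250000 m
Superposition: y = Σ y_i = 63391/180000000 m ≈ 0.000352 m

y(2) = 63391/180000000 m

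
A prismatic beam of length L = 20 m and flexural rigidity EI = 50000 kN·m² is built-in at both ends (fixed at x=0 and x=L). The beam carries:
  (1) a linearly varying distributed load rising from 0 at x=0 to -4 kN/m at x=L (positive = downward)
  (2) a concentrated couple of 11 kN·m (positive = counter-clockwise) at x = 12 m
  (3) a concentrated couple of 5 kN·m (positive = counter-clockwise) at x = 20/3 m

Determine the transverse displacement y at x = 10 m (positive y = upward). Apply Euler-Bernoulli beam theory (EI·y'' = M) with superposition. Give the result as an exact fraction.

y(10) = 3677/225000 m

Load 1 — triangular load w₀=-4 kN/m (0→w₀ over full span):
  y_1 = -w₀x²(L-x)²(x+2L)/(120LEI) = -(-4)·10²·(20-10)²·(10+2·20)/(120·20·50000) = 1/60 m
Load 2 — applied couple M₀=11 kN·m at a=12 m (b=L-a=8):
  y_2 = (R_Ax³/6 - M_Ax²/2)/EI  [x≤a] with R_A=99/125, M_A=88/25 = ((99/125)·10³/6 - (88/25)·10²/2)/50000 = -11/12500 m
Load 3 — applied couple M₀=5 kN·m at a=20/3 m (b=L-a=40/3):
  y_3 = (R_Ax³/6 - M_Ax²/2 - M₀(x-a)²/2)/EI  [x>a] with R_A=1/3, M_A=0 = ((1/3)·10³/6 - 0·10²/2 - 5·(10-(20/3))²/2)/50000 = 1/1800 m
Superposition: y = Σ y_i = 3677/225000 m ≈ 0.016342 m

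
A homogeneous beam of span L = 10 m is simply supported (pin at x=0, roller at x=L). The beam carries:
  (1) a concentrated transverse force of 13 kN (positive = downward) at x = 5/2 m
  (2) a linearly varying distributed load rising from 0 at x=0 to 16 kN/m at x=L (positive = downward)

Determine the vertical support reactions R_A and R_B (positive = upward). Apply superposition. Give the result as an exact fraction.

R_A = 437/12 kN, R_B = 679/12 kN

Load 1 — point force P=13 kN at a=5/2 m (b=L-a=15/2):
  R_A = Pb/L = 13·(15/2)/10 = 39/4 kN
  R_B = Pa/L = 13·(5/2)/10 = 13/4 kN
Load 2 — triangular load w₀=16 kN/m (0→w₀ over full span):
  R_A = w₀L/6 = 16·10/6 = 80/3 kN
  R_B = w₀L/3 = 16·10/3 = 160/3 kN
Superposition: R_A = 437/12 kN, R_B = 679/12 kN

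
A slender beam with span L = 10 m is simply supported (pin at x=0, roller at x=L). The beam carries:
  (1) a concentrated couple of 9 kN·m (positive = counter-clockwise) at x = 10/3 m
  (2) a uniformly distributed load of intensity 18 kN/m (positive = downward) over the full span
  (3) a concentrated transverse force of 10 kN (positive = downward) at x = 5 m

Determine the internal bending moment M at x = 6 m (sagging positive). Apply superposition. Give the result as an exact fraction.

M(6) = 1162/5 kN·m

Load 1 — applied couple M₀=9 kN·m at a=10/3 m (b=L-a=20/3):
  M_1 = M₀x/L - M₀  [x>a] = 9·6/10 - 9 = -18/5 kN·m
Load 2 — uniform load w=18 kN/m over full span:
  M_2 = wx(L-x)/2 = 18·6·(10-6)/2 = 216 kN·m
Load 3 — point force P=10 kN at a=5 m (b=L-a=5):
  M_3 = Pa(L-x)/L  [x>a] = 10·5·(10-6)/10 = 20 kN·m
Superposition: M = Σ M_i = 1162/5 kN·m ≈ 232.400000 kN·m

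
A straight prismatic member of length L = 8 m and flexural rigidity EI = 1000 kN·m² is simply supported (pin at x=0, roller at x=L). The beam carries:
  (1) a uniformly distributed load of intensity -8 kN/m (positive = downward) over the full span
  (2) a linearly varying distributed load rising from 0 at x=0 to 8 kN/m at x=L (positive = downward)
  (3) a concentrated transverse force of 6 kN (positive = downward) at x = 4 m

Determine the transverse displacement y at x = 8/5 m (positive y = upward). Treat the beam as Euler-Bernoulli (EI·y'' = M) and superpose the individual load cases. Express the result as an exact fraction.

y(8/5) = 189096/1953125 m

Load 1 — uniform load w=-8 kN/m over full span:
  y_1 = -wx(L³-2Lx²+x³)/(24EI) = -(-8)·(8/5)·(8³-2·8·(8/5)²+(8/5)³)/(24·1000) = 59392/234375 m
Load 2 — triangular load w₀=8 kN/m (0→w₀ over full span):
  y_2 = -w₀x(7L⁴-10L²x²+3x⁴)/(360LEI) = -8·(8/5)·(7·8⁴-10·8²·(8/5)²+3·(8/5)⁴)/(360·8·1000) = -704512/5859375 m
Load 3 — point force P=6 kN at a=4 m (b=L-a=4):
  y_3 = -Pbx(L²-b²-x²)/(6LEI)  [x≤a] = -6·4·(8/5)·(8²-4²-(8/5)²)/(6·8·1000) = -568/15625 m
Superposition: y = Σ y_i = 189096/1953125 m ≈ 0.096817 m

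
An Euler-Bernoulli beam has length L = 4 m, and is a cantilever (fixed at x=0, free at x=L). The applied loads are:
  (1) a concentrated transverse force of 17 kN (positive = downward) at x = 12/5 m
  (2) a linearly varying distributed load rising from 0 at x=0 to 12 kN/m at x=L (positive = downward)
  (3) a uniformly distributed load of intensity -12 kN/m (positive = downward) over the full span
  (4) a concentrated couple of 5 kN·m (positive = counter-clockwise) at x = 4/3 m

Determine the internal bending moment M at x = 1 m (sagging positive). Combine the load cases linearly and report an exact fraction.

M(1) = -53/10 kN·m

Load 1 — point force P=17 kN at a=12/5 m (b=L-a=8/5):
  M_1 = -P(a-x)  [x≤a] = -17·((12/5)-1) = -119/5 kN·m
Load 2 — triangular load w₀=12 kN/m (0→w₀ over full span):
  M_2 = w₀Lx/2 - w₀L²/3 - w₀x³/(6L) = 12·4·1/2 - 12·4²/3 - 12·1³/(6·4) = -81/2 kN·m
Load 3 — uniform load w=-12 kN/m over full span:
  M_3 = -w(L-x)²/2 = -(-12)·(4-1)²/2 = 54 kN·m
Load 4 — applied couple M₀=5 kN·m at a=4/3 m (b=L-a=8/3):
  M_4 = M₀  [x≤a] = 5 = 5 kN·m
Superposition: M = Σ M_i = -53/10 kN·m ≈ -5.300000 kN·m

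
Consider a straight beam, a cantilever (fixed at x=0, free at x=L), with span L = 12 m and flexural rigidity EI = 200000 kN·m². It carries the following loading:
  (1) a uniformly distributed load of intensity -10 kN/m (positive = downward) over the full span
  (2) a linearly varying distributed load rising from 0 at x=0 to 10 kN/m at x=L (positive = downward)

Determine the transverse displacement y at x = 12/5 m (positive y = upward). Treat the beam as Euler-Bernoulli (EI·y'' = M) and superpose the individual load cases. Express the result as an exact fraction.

y(12/5) = 27648/9765625 m

Load 1 — uniform load w=-10 kN/m over full span:
  y_1 = -wx²(x²-4Lx+6L²)/(24EI) = -(-10)·(12/5)²·((12/5)²-4·12·(12/5)+6·12²)/(24·200000) = 3537/390625 m
Load 2 — triangular load w₀=10 kN/m (0→w₀ over full span):
  y_2 = (w₀Lx³/12-w₀L²x²/6-w₀x⁵/(120L))/EI = (10·12·(12/5)³/12-10·12²·(12/5)²/6-10·(12/5)⁵/(120·12))/200000 = -60777/9765625 m
Superposition: y = Σ y_i = 27648/9765625 m ≈ 0.002831 m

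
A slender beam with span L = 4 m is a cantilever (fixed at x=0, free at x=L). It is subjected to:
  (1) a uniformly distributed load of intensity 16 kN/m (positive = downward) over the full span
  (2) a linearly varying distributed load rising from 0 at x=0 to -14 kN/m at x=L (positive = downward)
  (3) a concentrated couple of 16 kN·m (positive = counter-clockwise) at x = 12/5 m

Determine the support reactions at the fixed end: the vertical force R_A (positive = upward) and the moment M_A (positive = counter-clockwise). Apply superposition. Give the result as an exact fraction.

Load 1 — uniform load w=16 kN/m over full span:
  R_A = wL = 16·4 = 64 kN
  M_A = wL²/2 = 16·4²/2 = 128 kN·m
Load 2 — triangular load w₀=-14 kN/m (0→w₀ over full span):
  R_A = w₀L/2 = (-14)·4/2 = -28 kN
  M_A = w₀L²/3 = (-14)·4²/3 = -224/3 kN·m
Load 3 — applied couple M₀=16 kN·m at a=12/5 m (b=L-a=8/5):
  R_A = 0 kN
  M_A = -M₀ = -16 kN·m
Superposition: R_A = 36 kN, M_A = 112/3 kN·m

R_A = 36 kN, M_A = 112/3 kN·m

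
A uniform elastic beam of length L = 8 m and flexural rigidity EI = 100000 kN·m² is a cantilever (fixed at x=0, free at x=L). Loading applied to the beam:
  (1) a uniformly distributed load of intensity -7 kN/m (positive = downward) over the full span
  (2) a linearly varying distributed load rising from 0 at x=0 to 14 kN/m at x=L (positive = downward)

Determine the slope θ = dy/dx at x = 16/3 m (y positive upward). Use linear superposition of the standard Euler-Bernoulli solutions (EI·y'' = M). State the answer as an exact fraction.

θ(16/3) = -2128/759375 rad

Load 1 — uniform load w=-7 kN/m over full span:
  θ_1 = -wx(x²-3Lx+3L²)/(6EI) = -(-7)·(16/3)·((16/3)²-3·8·(16/3)+3·8²)/(6·100000) = 1456/253125 rad
Load 2 — triangular load w₀=14 kN/m (0→w₀ over full span):
  θ_2 = (w₀Lx²/4-w₀L²x/3-w₀x⁴/(24L))/EI = (14·8·(16/3)²/4-14·8²·(16/3)/3-14·(16/3)⁴/(24·8))/100000 = -6496/759375 rad
Superposition: θ = Σ θ_i = -2128/759375 rad ≈ -0.002802 rad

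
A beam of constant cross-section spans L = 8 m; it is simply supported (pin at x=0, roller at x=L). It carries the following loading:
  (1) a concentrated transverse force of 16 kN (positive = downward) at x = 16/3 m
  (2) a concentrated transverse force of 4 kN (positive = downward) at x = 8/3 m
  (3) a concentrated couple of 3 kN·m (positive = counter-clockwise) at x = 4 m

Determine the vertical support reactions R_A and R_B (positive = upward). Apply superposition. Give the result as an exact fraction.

Load 1 — point force P=16 kN at a=16/3 m (b=L-a=8/3):
  R_A = Pb/L = 16·(8/3)/8 = 16/3 kN
  R_B = Pa/L = 16·(16/3)/8 = 32/3 kN
Load 2 — point force P=4 kN at a=8/3 m (b=L-a=16/3):
  R_A = Pb/L = 4·(16/3)/8 = 8/3 kN
  R_B = Pa/L = 4·(8/3)/8 = 4/3 kN
Load 3 — applied couple M₀=3 kN·m at a=4 m (b=L-a=4):
  R_A = M₀/L = 3/8 kN
  R_B = -M₀/L = -3/8 kN
Superposition: R_A = 67/8 kN, R_B = 93/8 kN

R_A = 67/8 kN, R_B = 93/8 kN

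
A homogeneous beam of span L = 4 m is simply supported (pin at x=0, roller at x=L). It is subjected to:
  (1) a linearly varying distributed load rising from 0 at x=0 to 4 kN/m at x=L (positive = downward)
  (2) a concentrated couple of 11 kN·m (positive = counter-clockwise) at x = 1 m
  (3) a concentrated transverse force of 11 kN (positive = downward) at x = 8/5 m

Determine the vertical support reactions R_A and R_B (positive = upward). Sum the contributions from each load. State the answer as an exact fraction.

R_A = 721/60 kN, R_B = 419/60 kN

Load 1 — triangular load w₀=4 kN/m (0→w₀ over full span):
  R_A = w₀L/6 = 4·4/6 = 8/3 kN
  R_B = w₀L/3 = 4·4/3 = 16/3 kN
Load 2 — applied couple M₀=11 kN·m at a=1 m (b=L-a=3):
  R_A = M₀/L = 11/4 kN
  R_B = -M₀/L = -11/4 kN
Load 3 — point force P=11 kN at a=8/5 m (b=L-a=12/5):
  R_A = Pb/L = 11·(12/5)/4 = 33/5 kN
  R_B = Pa/L = 11·(8/5)/4 = 22/5 kN
Superposition: R_A = 721/60 kN, R_B = 419/60 kN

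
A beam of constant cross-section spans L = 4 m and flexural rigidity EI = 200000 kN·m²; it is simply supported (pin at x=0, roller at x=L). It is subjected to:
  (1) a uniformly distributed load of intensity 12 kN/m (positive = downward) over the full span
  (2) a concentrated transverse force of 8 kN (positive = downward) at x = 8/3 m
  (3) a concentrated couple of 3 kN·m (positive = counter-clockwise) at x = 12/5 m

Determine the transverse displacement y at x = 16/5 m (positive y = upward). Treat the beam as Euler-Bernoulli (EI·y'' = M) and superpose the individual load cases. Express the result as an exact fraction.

y(16/5) = -188671/1265625000 m

Load 1 — uniform load w=12 kN/m over full span:
  y_1 = -wx(L³-2Lx²+x³)/(24EI) = -12·(16/5)·(4³-2·4·(16/5)²+(16/5)³)/(24·200000) = -232/1953125 m
Load 2 — point force P=8 kN at a=8/3 m (b=L-a=4/3):
  y_2 = -Pa(L-x)(2Lx-a²-x²)/(6LEI)  [x>a] = -8·(8/3)·(4-(16/5))·(2·4·(16/5)-(8/3)²-(16/5)²)/(6·4·200000) = -928/31640625 m
Load 3 — applied couple M₀=3 kN·m at a=12/5 m (b=L-a=8/5):
  y_3 = (M₀x³/(6L)-M₀(x-a)²/2+C₁x)/EI  [x>a] with C₁=M₀(3b²-L²)/(6L)=-26/25 = (3·(16/5)³/(6·4)-3·((16/5)-(12/5))²/2+(-26/25)·(16/5))/200000 = -3/3125000 m
Superposition: y = Σ y_i = -188671/1265625000 m ≈ -0.000149 m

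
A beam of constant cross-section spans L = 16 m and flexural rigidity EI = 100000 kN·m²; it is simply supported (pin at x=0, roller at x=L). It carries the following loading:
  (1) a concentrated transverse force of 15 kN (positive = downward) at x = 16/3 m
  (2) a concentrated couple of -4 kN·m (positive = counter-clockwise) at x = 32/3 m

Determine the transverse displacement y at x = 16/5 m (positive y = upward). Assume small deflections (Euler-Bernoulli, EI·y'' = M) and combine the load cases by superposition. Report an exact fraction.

Load 1 — point force P=15 kN at a=16/3 m (b=L-a=32/3):
  y_1 = -Pbx(L²-b²-x²)/(6LEI)  [x≤a] = -15·(32/3)·(16/5)·(16²-(32/3)²-(16/5)²)/(6·16·100000) = -14848/2109375 m
Load 2 — applied couple M₀=-4 kN·m at a=32/3 m (b=L-a=16/3):
  y_2 = (M₀x³/(6L)+C₁x)/EI  [x≤a] with C₁=M₀(3b²-L²)/(6L)=64/9 = ((-4)·(16/5)³/(6·16)+(64/9)·(16/5))/100000 = 752/3515625 m
Superposition: y = Σ y_i = -71984/10546875 m ≈ -0.006825 m

y(16/5) = -71984/10546875 m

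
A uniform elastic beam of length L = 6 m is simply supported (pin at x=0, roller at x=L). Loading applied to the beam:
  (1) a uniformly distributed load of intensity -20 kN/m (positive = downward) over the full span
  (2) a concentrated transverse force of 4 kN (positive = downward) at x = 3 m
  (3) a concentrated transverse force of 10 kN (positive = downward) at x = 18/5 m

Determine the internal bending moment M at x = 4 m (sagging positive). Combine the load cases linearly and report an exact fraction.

M(4) = -64 kN·m

Load 1 — uniform load w=-20 kN/m over full span:
  M_1 = wx(L-x)/2 = (-20)·4·(6-4)/2 = -80 kN·m
Load 2 — point force P=4 kN at a=3 m (b=L-a=3):
  M_2 = Pa(L-x)/L  [x>a] = 4·3·(6-4)/6 = 4 kN·m
Load 3 — point force P=10 kN at a=18/5 m (b=L-a=12/5):
  M_3 = Pa(L-x)/L  [x>a] = 10·(18/5)·(6-4)/6 = 12 kN·m
Superposition: M = Σ M_i = -64 kN·m ≈ -64.000000 kN·m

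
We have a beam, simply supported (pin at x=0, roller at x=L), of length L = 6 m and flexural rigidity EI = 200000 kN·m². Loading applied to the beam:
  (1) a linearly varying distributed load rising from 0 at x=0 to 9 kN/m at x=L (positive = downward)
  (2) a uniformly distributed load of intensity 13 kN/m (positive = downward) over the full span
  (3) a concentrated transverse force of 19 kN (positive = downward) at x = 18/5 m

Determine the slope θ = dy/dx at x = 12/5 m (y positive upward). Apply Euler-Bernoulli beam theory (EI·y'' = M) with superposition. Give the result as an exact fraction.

Load 1 — triangular load w₀=9 kN/m (0→w₀ over full span):
  θ_1 = -w₀(7L⁴-30L²x²+15x⁴)/(360LEI) = -9·(7·6⁴-30·6²·(12/5)²+15·(12/5)⁴)/(360·6·200000) = -8721/125000000 rad
Load 2 — uniform load w=13 kN/m over full span:
  θ_2 = -w(L³-6Lx²+4x³)/(24EI) = -13·(6³-6·6·(12/5)²+4·(12/5)³)/(24·200000) = -4329/25000000 rad
Load 3 — point force P=19 kN at a=18/5 m (b=L-a=12/5):
  θ_3 = -Pb(L²-b²-3x²)/(6LEI)  [x≤a] = -19·(12/5)·(6²-(12/5)²-3·(12/5)²)/(6·6·200000) = -513/6250000 rad
Superposition: θ = Σ θ_i = -20313/62500000 rad ≈ -0.000325 rad

θ(12/5) = -20313/62500000 rad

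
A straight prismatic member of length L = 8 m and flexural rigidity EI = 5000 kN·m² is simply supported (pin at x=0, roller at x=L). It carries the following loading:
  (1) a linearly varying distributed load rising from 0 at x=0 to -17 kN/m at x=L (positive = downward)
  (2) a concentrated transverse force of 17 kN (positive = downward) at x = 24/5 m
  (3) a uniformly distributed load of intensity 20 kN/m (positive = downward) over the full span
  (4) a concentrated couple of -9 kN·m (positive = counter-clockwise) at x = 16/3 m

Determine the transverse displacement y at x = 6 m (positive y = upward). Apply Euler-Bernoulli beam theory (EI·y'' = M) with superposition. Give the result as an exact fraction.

Load 1 — triangular load w₀=-17 kN/m (0→w₀ over full span):
  y_1 = -w₀x(7L⁴-10L²x²+3x⁴)/(360LEI) = -(-17)·6·(7·8⁴-10·8²·6²+3·6⁴)/(360·8·5000) = 2023/30000 m
Load 2 — point force P=17 kN at a=24/5 m (b=L-a=16/5):
  y_2 = -Pa(L-x)(2Lx-a²-x²)/(6LEI)  [x>a] = -17·(24/5)·(8-6)·(2·8·6-(24/5)²-6²)/(6·8·5000) = -3927/156250 m
Load 3 — uniform load w=20 kN/m over full span:
  y_3 = -wx(L³-2Lx²+x³)/(24EI) = -20·6·(8³-2·8·6²+6³)/(24·5000) = -19/125 m
Load 4 — applied couple M₀=-9 kN·m at a=16/3 m (b=L-a=8/3):
  y_4 = (M₀x³/(6L)-M₀(x-a)²/2+C₁x)/EI  [x>a] with C₁=M₀(3b²-L²)/(6L)=8 = ((-9)·6³/(6·8)-(-9)·(6-(16/3))²/2+8·6)/5000 = 19/10000 m
Superposition: y = Σ y_i = -50531/468750 m ≈ -0.107799 m

y(6) = -50531/468750 m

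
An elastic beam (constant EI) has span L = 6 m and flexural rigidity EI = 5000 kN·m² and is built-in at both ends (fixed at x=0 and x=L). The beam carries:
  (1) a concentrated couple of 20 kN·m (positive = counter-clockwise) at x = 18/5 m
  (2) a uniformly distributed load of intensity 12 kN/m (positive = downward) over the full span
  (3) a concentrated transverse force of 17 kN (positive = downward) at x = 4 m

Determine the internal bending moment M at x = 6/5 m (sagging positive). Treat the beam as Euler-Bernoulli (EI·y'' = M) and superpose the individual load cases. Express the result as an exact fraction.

Load 1 — applied couple M₀=20 kN·m at a=18/5 m (b=L-a=12/5):
  M_1 = R_Ax - M_A  [x≤a] with R_A=24/5, M_A=32/5 = (24/5)·(6/5) - (32/5) = -16/25 kN·m
Load 2 — uniform load w=12 kN/m over full span:
  M_2 = wLx/2 - wL²/12 - wx²/2 = 12·6·(6/5)/2 - 12·6²/12 - 12·(6/5)²/2 = -36/25 kN·m
Load 3 — point force P=17 kN at a=4 m (b=L-a=2):
  M_3 = Pb²(3a+b)x/L³ - Pab²/L²  [x≤a] = 17·2²·(3·4+2)·(6/5)/6³ - 17·4·2²/6² = -34/15 kN·m
Superposition: M = Σ M_i = -326/75 kN·m ≈ -4.346667 kN·m

M(6/5) = -326/75 kN·m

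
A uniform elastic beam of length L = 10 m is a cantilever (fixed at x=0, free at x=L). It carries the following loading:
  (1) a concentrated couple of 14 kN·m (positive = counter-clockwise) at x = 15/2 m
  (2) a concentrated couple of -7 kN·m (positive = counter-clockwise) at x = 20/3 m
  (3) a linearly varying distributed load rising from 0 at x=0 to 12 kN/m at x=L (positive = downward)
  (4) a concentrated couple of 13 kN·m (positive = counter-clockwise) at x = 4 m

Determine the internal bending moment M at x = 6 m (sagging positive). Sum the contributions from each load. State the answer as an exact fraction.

M(6) = -381/5 kN·m

Load 1 — applied couple M₀=14 kN·m at a=15/2 m (b=L-a=5/2):
  M_1 = M₀  [x≤a] = 14 = 14 kN·m
Load 2 — applied couple M₀=-7 kN·m at a=20/3 m (b=L-a=10/3):
  M_2 = M₀  [x≤a] = (-7) = -7 kN·m
Load 3 — triangular load w₀=12 kN/m (0→w₀ over full span):
  M_3 = w₀Lx/2 - w₀L²/3 - w₀x³/(6L) = 12·10·6/2 - 12·10²/3 - 12·6³/(6·10) = -416/5 kN·m
Load 4 — applied couple M₀=13 kN·m at a=4 m (b=L-a=6):
  M_4 = 0  [x>a] = 0 kN·m
Superposition: M = Σ M_i = -381/5 kN·m ≈ -76.200000 kN·m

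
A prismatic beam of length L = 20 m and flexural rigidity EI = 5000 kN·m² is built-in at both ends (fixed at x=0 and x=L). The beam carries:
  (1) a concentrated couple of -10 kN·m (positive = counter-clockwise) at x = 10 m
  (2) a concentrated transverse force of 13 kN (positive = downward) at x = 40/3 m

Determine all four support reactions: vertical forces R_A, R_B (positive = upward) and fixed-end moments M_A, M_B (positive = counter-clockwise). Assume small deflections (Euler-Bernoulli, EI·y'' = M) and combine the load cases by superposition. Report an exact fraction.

R_A = 283/108 kN, M_A = 905/54 kN·m, R_B = 1121/108 kN, M_B = -2215/54 kN·m

Load 1 — applied couple M₀=-10 kN·m at a=10 m (b=L-a=10):
  R_A = 6M₀ab/L³ = 6·(-10)·10·10/20³ = -3/4 kN
  M_A = M₀b(2a-b)/L² = (-10)·10·(2·10-10)/20² = -5/2 kN·m
  R_B = -6M₀ab/L³ = -6·(-10)·10·10/20³ = 3/4 kN
  M_B = M₀a(2b-a)/L² = (-10)·10·(2·10-10)/20² = -5/2 kN·m
Load 2 — point force P=13 kN at a=40/3 m (b=L-a=20/3):
  R_A = Pb²(3a+b)/L³ = 13·(20/3)²·(3·(40/3)+(20/3))/20³ = 91/27 kN
  M_A = Pab²/L² = 13·(40/3)·(20/3)²/20² = 520/27 kN·m
  R_B = Pa²(a+3b)/L³ = 13·(40/3)²·((40/3)+3·(20/3))/20³ = 260/27 kN
  M_B = -Pa²b/L² = -13·(40/3)²·(20/3)/20² = -1040/27 kN·m
Superposition: R_A = 283/108 kN, M_A = 905/54 kN·m, R_B = 1121/108 kN, M_B = -2215/54 kN·m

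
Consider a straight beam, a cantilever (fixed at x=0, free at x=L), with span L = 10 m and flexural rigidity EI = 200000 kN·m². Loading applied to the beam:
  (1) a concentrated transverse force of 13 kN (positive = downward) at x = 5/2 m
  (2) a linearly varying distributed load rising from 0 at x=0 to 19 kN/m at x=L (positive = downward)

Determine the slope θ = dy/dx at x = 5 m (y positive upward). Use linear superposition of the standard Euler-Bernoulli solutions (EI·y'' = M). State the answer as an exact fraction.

θ(5) = -3973/384000 rad

Load 1 — point force P=13 kN at a=5/2 m (b=L-a=15/2):
  θ_1 = -Pa²/(2EI)  [x>a] = -13·(5/2)²/(2·200000) = -13/64000 rad
Load 2 — triangular load w₀=19 kN/m (0→w₀ over full span):
  θ_2 = (w₀Lx²/4-w₀L²x/3-w₀x⁴/(24L))/EI = (19·10·5²/4-19·10²·5/3-19·5⁴/(24·10))/200000 = -779/76800 rad
Superposition: θ = Σ θ_i = -3973/384000 rad ≈ -0.010346 rad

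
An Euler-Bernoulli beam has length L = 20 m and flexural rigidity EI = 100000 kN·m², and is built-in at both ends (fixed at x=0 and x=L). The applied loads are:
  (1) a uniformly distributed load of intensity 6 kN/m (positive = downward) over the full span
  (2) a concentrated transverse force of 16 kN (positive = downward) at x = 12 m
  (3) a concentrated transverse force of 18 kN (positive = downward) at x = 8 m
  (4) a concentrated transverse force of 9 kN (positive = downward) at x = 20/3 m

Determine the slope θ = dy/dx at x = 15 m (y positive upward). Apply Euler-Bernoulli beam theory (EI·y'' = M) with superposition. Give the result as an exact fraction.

Load 1 — uniform load w=6 kN/m over full span:
  θ_1 = -wx(L-x)(L-2x)/(12EI) = -6·15·(20-15)·(20-2·15)/(12·100000) = 3/800 rad
Load 2 — point force P=16 kN at a=12 m (b=L-a=8):
  θ_2 = Pa²(L-x)(2bL-(3b+a)(L-x))/(2L³EI)  [x>a] = 16·12²·(20-15)·(2·8·20-(3·8+12)·(20-15))/(2·20³·100000) = 63/62500 rad
Load 3 — point force P=18 kN at a=8 m (b=L-a=12):
  θ_3 = Pa²(L-x)(2bL-(3b+a)(L-x))/(2L³EI)  [x>a] = 18·8²·(20-15)·(2·12·20-(3·12+8)·(20-15))/(2·20³·100000) = 117/125000 rad
Load 4 — point force P=9 kN at a=20/3 m (b=L-a=40/3):
  θ_4 = Pa²(L-x)(2bL-(3b+a)(L-x))/(2L³EI)  [x>a] = 9·(20/3)²·(20-15)·(2·(40/3)·20-(3·(40/3)+(20/3))·(20-15))/(2·20³·100000) = 3/8000 rad
Superposition: θ = Σ θ_i = 6069/1000000 rad ≈ 0.006069 rad

θ(15) = 6069/1000000 rad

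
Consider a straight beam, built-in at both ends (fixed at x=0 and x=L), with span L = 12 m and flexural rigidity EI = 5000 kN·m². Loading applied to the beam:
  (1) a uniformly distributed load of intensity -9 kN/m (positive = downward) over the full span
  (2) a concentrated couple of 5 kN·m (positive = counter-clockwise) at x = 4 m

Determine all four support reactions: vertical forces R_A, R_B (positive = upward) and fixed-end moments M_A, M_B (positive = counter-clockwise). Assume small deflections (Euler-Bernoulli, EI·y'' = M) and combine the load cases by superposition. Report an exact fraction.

R_A = -481/9 kN, M_A = -108 kN·m, R_B = -491/9 kN, M_B = 329/3 kN·m

Load 1 — uniform load w=-9 kN/m over full span:
  R_A = wL/2 = (-9)·12/2 = -54 kN
  M_A = wL²/12 = (-9)·12²/12 = -108 kN·m
  R_B = wL/2 = (-9)·12/2 = -54 kN
  M_B = -wL²/12 = -(-9)·12²/12 = 108 kN·m
Load 2 — applied couple M₀=5 kN·m at a=4 m (b=L-a=8):
  R_A = 6M₀ab/L³ = 6·5·4·8/12³ = 5/9 kN
  M_A = M₀b(2a-b)/L² = 5·8·(2·4-8)/12² = 0 kN·m
  R_B = -6M₀ab/L³ = -6·5·4·8/12³ = -5/9 kN
  M_B = M₀a(2b-a)/L² = 5·4·(2·8-4)/12² = 5/3 kN·m
Superposition: R_A = -481/9 kN, M_A = -108 kN·m, R_B = -491/9 kN, M_B = 329/3 kN·m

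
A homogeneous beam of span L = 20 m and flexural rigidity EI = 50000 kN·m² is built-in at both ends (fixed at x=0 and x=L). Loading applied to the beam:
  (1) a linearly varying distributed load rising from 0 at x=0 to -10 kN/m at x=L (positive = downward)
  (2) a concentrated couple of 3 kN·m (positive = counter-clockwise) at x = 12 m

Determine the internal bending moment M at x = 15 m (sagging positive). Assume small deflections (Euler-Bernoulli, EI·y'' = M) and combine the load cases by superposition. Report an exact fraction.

M(15) = -10841/300 kN·m

Load 1 — triangular load w₀=-10 kN/m (0→w₀ over full span):
  M_1 = 3w₀Lx/20 - w₀L²/30 - w₀x³/(6L) = 3·(-10)·20·15/20 - (-10)·20²/30 - (-10)·15³/(6·20) = -425/12 kN·m
Load 2 — applied couple M₀=3 kN·m at a=12 m (b=L-a=8):
  M_2 = R_Ax - M_A - M₀  [x>a] with R_A=27/125, M_A=24/25 = (27/125)·15 - (24/25) - 3 = -18/25 kN·m
Superposition: M = Σ M_i = -10841/300 kN·m ≈ -36.136667 kN·m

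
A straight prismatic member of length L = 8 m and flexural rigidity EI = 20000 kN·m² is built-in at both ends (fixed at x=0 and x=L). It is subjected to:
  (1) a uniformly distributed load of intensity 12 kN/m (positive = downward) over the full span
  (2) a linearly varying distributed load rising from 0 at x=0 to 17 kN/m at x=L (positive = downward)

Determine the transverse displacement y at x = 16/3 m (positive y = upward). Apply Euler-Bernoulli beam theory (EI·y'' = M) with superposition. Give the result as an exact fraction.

y(16/3) = -20224/2278125 m

Load 1 — uniform load w=12 kN/m over full span:
  y_1 = -wx²(L-x)²/(24EI) = -12·(16/3)²·(8-(16/3))²/(24·20000) = -256/50625 m
Load 2 — triangular load w₀=17 kN/m (0→w₀ over full span):
  y_2 = -w₀x²(L-x)²(x+2L)/(120LEI) = -17·(16/3)²·(8-(16/3))²·((16/3)+2·8)/(120·8·20000) = -8704/2278125 m
Superposition: y = Σ y_i = -20224/2278125 m ≈ -0.008877 m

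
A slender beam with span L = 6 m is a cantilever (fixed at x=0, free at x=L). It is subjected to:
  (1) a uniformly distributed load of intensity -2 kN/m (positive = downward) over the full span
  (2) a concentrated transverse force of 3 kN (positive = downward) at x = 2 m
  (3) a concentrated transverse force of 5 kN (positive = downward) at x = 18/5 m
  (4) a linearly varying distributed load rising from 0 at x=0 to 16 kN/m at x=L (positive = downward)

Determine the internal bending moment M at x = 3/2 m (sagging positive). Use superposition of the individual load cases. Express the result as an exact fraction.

Load 1 — uniform load w=-2 kN/m over full span:
  M_1 = -w(L-x)²/2 = -(-2)·(6-(3/2))²/2 = 81/4 kN·m
Load 2 — point force P=3 kN at a=2 m (b=L-a=4):
  M_2 = -P(a-x)  [x≤a] = -3·(2-(3/2)) = -3/2 kN·m
Load 3 — point force P=5 kN at a=18/5 m (b=L-a=12/5):
  M_3 = -P(a-x)  [x≤a] = -5·((18/5)-(3/2)) = -21/2 kN·m
Load 4 — triangular load w₀=16 kN/m (0→w₀ over full span):
  M_4 = w₀Lx/2 - w₀L²/3 - w₀x³/(6L) = 16·6·(3/2)/2 - 16·6²/3 - 16·(3/2)³/(6·6) = -243/2 kN·m
Superposition: M = Σ M_i = -453/4 kN·m ≈ -113.250000 kN·m

M(3/2) = -453/4 kN·m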